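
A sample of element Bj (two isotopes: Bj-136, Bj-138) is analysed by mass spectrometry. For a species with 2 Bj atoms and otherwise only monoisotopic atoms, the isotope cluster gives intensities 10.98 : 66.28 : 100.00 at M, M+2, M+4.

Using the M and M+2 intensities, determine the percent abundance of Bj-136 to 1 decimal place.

24.9%

Let p = fractional abundance of Bj-136. I(M+2)/I(M) = [C(2,1)·p^1·(1−p)] / p^2 = 2·(1−p)/p = 66.28/10.98 = 6.0364
(1−p)/p = 6.0364/2 = 3.0182  ⇒  p = 1/(1 + 3.0182) = 0.2489
Bj-136: 24.9%, Bj-138: 75.1%.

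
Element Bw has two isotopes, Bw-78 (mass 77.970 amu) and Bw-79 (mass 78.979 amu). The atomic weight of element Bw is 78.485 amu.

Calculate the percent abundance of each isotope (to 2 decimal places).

Bw-78: 48.96%, Bw-79: 51.04%

With x = fraction of Bw-78 (so Bw-79 is 1 − x):
77.970·x + 78.979·(1 − x) = 78.485
(77.970 − 78.979)·x = 78.485 − 78.979
x = -0.494 / -1.009 = 0.48959 → 48.96% Bw-78, 51.04% Bw-79.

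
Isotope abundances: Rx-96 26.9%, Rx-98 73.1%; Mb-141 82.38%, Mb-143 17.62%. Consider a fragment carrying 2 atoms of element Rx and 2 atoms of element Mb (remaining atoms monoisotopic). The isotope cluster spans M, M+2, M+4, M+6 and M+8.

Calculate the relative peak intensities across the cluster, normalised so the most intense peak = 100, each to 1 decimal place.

Element Rx pattern (n=2): 0.072361 : 0.393278 : 0.534361
Element Mb pattern (n=2): 0.67864644 : 0.29030712 : 0.03104644
Convolve the two distributions (both contribute in 2-u steps):
  M: 0.072361×0.67864644 = 0.049108
  M+2: 0.072361×0.29030712 + 0.393278×0.67864644 = 0.287904
  M+4: 0.072361×0.03104644 + 0.393278×0.29030712 + 0.534361×0.67864644 = 0.479060
  M+6: 0.393278×0.03104644 + 0.534361×0.29030712 = 0.167339
  M+8: 0.534361×0.03104644 = 0.016590
Scale to base peak (0.479060) = 100: 10.3 : 60.1 : 100.0 : 34.9 : 3.5

10.3 : 60.1 : 100.0 : 34.9 : 3.5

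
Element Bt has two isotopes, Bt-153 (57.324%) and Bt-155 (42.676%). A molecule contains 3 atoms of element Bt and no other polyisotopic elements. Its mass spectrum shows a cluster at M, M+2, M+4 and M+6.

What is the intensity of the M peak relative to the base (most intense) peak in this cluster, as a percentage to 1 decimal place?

44.8%

(0.57324 + 0.42676)^3 gives M 0.1884, M+2 0.4207, M+4 0.3132, M+6 0.0777; the largest is M+2.
P(M+2) = C(3,1) × 0.57324^2 × 0.42676^1 = 3 × 0.3286041 × 0.42676 = 0.420705 (base)
P(M) = C(3,0) × 0.57324^3 × 0.42676^0 = 1 × 0.18836901 × 1.0000 = 0.188369
Relative intensity = 0.188369 / 0.420705 × 100 = 44.8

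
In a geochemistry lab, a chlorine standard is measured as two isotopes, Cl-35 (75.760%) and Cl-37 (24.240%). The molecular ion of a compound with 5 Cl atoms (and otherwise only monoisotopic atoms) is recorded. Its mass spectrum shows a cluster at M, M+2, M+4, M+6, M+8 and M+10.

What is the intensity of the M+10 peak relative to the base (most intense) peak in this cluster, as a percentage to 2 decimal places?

0.21%

Term probabilities: M 0.2496, M+2 0.3993, M+4 0.2555, M+6 0.0817, M+8 0.0131, M+10 0.0008. Base peak = M+2.
P(M+2) = C(5,1) × 0.75760^4 × 0.24240^1 = 5 × 0.32942751 × 0.2424 = 0.399266 (base)
P(M+10) = C(5,5) × 0.75760^0 × 0.24240^5 = 1 × 1.0000 × 0.00083688 = 0.000837
Relative intensity = 0.000837 / 0.399266 × 100 = 0.21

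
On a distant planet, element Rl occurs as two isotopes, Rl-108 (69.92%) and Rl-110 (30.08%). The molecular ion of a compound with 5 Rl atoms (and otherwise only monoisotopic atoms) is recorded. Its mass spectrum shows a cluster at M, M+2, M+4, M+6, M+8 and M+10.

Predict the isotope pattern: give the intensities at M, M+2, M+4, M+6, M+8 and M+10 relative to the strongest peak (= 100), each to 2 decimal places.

46.49 : 100.00 : 86.04 : 37.02 : 7.96 : 0.69

Each Rl atom is independently Rl-108 (p = 0.6992) or Rl-110 (q = 0.3008); the cluster is the binomial expansion (p + q)^5.
P(M) = 0.6992^5 = 0.167112
P(M+2) = 5 × 0.6992^4 × 0.3008^1 = 0.359462
P(M+4) = 10 × 0.6992^3 × 0.3008^2 = 0.309286
P(M+6) = 10 × 0.6992^2 × 0.3008^3 = 0.133057
P(M+8) = 5 × 0.6992^1 × 0.3008^4 = 0.028621
P(M+10) = 0.3008^5 = 0.002463
The M+2 peak is largest (0.359462); scaling to 100 gives 46.49 : 100.00 : 86.04 : 37.02 : 7.96 : 0.69.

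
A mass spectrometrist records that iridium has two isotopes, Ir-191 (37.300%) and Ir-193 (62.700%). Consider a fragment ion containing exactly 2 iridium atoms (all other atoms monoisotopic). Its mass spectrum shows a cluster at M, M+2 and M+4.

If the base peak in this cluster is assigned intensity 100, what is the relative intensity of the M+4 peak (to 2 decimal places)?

Binomial terms of (0.37300 + 0.62700)^2: M 0.1391, M+2 0.4677, M+4 0.3931 → M+2 is the base peak.
P(M+2) = C(2,1) × 0.37300^1 × 0.62700^1 = 2 × 0.3730 × 0.6270 = 0.467742 (base)
P(M+4) = C(2,2) × 0.37300^0 × 0.62700^2 = 1 × 1.0000 × 0.393129 = 0.393129
Relative intensity = 0.393129 / 0.467742 × 100 = 84.05

84.05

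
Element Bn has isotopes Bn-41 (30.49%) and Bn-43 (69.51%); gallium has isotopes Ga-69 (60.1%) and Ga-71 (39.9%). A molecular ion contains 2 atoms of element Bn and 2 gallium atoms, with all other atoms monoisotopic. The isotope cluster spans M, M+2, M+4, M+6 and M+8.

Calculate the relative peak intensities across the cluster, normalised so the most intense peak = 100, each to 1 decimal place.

8.6 : 50.4 : 100.0 : 76.2 : 19.6

Element Bn pattern (n=2): 0.09296401 : 0.42387198 : 0.48316401
Gallium pattern (n=2): 0.361201 : 0.479598 : 0.159201
Convolve the two distributions (both contribute in 2-u steps):
  M: 0.09296401×0.361201 = 0.033579
  M+2: 0.09296401×0.479598 + 0.42387198×0.361201 = 0.197688
  M+4: 0.09296401×0.159201 + 0.42387198×0.479598 + 0.48316401×0.361201 = 0.392607
  M+6: 0.42387198×0.159201 + 0.48316401×0.479598 = 0.299205
  M+8: 0.48316401×0.159201 = 0.076920
Scale to base peak (0.392607) = 100: 8.6 : 50.4 : 100.0 : 76.2 : 19.6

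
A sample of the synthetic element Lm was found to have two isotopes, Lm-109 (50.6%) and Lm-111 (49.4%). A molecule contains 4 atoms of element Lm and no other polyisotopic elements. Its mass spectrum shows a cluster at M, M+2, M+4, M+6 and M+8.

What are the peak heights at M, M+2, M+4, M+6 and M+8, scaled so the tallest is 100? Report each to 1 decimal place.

17.5 : 68.3 : 100.0 : 65.1 : 15.9

Each Lm atom is independently Lm-109 (p = 0.506) or Lm-111 (q = 0.494); the cluster is the binomial expansion (p + q)^4.
P(M) = 0.506^4 = 0.065554
P(M+2) = 4 × 0.506^3 × 0.494^1 = 0.255999
P(M+4) = 6 × 0.506^2 × 0.494^2 = 0.374892
P(M+6) = 4 × 0.506^1 × 0.494^3 = 0.244001
P(M+8) = 0.494^4 = 0.059554
The M+4 peak is largest (0.374892); scaling to 100 gives 17.5 : 68.3 : 100.0 : 65.1 : 15.9.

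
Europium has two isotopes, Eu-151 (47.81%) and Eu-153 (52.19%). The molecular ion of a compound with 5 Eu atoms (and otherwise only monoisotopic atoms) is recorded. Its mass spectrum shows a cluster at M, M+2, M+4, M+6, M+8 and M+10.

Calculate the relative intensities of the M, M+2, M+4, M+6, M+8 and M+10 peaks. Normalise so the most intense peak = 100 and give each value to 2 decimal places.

Expanding (0.4781 + 0.5219)^5:
P(M) = 0.4781^5 = 0.024980
P(M+2) = 5 × 0.4781^4 × 0.5219^1 = 0.136343
P(M+4) = 10 × 0.4781^3 × 0.5219^2 = 0.297667
P(M+6) = 10 × 0.4781^2 × 0.5219^3 = 0.324937
P(M+8) = 5 × 0.4781^1 × 0.5219^4 = 0.177353
P(M+10) = 0.5219^5 = 0.038720
The M+6 peak is largest (0.324937); scaling to 100 gives 7.69 : 41.96 : 91.61 : 100.00 : 54.58 : 11.92.

7.69 : 41.96 : 91.61 : 100.00 : 54.58 : 11.92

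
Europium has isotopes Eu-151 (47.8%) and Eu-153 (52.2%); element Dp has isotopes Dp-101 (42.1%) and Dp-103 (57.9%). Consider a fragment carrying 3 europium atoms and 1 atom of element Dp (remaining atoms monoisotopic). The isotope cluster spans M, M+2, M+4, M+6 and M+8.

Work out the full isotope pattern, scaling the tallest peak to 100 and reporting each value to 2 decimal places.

Europium pattern (n=3): 0.10921535 : 0.35780594 : 0.39074206 : 0.14223665
Element Dp pattern (n=1): 0.4210 : 0.5790
Convolve the two distributions (both contribute in 2-u steps):
  M: 0.10921535×0.4210 = 0.045980
  M+2: 0.10921535×0.5790 + 0.35780594×0.4210 = 0.213872
  M+4: 0.35780594×0.5790 + 0.39074206×0.4210 = 0.371672
  M+6: 0.39074206×0.5790 + 0.14223665×0.4210 = 0.286121
  M+8: 0.14223665×0.5790 = 0.082355
Scale to base peak (0.371672) = 100: 12.37 : 57.54 : 100.00 : 76.98 : 22.16

12.37 : 57.54 : 100.00 : 76.98 : 22.16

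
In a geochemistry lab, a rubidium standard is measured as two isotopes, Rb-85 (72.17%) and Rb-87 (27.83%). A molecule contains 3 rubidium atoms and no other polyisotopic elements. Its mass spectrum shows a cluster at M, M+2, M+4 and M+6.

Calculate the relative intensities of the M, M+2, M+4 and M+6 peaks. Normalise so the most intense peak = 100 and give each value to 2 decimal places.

Expanding (0.7217 + 0.2783)^3:
P(M) = 0.7217^3 = 0.375898
P(M+2) = 3 × 0.7217^2 × 0.2783^1 = 0.434858
P(M+4) = 3 × 0.7217^1 × 0.2783^2 = 0.167689
P(M+6) = 0.2783^3 = 0.021555
The M+2 peak is largest (0.434858); scaling to 100 gives 86.44 : 100.00 : 38.56 : 4.96.

86.44 : 100.00 : 38.56 : 4.96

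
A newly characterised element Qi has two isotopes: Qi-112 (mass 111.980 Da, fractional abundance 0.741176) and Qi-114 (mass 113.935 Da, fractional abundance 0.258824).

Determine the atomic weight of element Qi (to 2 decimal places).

112.49 Da

Weight each isotope mass by its fractional abundance: 0.741176 × 111.980 + 0.258824 × 113.935
= 82.9969 + 29.4891 = 112.4860 Da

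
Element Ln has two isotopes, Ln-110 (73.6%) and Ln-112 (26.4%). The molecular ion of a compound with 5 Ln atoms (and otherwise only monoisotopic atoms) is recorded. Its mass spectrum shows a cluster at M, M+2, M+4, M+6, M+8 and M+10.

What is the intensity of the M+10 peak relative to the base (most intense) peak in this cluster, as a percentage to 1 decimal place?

Binomial terms of (0.736 + 0.264)^5: M 0.2160, M+2 0.3873, M+4 0.2779, M+6 0.0997, M+8 0.0179, M+10 0.0013 → M+2 is the base peak.
P(M+2) = C(5,1) × 0.736^4 × 0.264^1 = 5 × 0.29343456 × 0.2640 = 0.387334 (base)
P(M+10) = C(5,5) × 0.736^0 × 0.264^5 = 1 × 1.0000 × 0.00128239 = 0.001282
Relative intensity = 0.001282 / 0.387334 × 100 = 0.3

0.3%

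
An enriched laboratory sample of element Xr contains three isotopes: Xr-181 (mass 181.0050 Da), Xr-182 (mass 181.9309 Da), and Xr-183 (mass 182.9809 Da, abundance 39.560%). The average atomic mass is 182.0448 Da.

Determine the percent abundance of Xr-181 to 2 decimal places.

32.56%

The remaining 60.440% is split between Xr-181 (fraction x) and Xr-182 (fraction 0.60440 − x).
Substituting: 181.0050x + 181.9309(0.60440 − x) = 109.65755596
(181.0050 − 181.9309)x = -0.30148  ⇒  x = 0.32561, y = 0.27879
Xr-181: 32.56%, Xr-182: 27.88%.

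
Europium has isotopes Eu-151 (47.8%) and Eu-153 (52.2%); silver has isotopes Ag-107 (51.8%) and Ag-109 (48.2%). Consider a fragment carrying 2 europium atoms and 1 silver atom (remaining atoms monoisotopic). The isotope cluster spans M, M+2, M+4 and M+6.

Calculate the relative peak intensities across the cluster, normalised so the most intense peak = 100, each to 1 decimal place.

31.0 : 96.6 : 100.0 : 34.4

Europium pattern (n=2): 0.228484 : 0.499032 : 0.272484
Silver pattern (n=1): 0.5180 : 0.4820
Convolve the two distributions (both contribute in 2-u steps):
  M: 0.228484×0.5180 = 0.118355
  M+2: 0.228484×0.4820 + 0.499032×0.5180 = 0.368628
  M+4: 0.499032×0.4820 + 0.272484×0.5180 = 0.381680
  M+6: 0.272484×0.4820 = 0.131337
Scale to base peak (0.381680) = 100: 31.0 : 96.6 : 100.0 : 34.4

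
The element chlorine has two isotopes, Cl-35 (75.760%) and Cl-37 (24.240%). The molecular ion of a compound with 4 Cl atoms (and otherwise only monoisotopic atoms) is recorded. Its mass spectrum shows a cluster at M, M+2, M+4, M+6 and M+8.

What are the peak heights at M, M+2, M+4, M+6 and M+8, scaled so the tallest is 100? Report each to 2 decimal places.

The 4 Cl atoms are independent, so intensities follow the terms of (0.75760 + 0.24240)^4.
P(M) = 0.75760^4 = 0.329428
P(M+2) = 4 × 0.75760^3 × 0.24240^1 = 0.421612
P(M+4) = 6 × 0.75760^2 × 0.24240^2 = 0.202347
P(M+6) = 4 × 0.75760^1 × 0.24240^3 = 0.043162
P(M+8) = 0.24240^4 = 0.003452
The M+2 peak is largest (0.421612); scaling to 100 gives 78.14 : 100.00 : 47.99 : 10.24 : 0.82.

78.14 : 100.00 : 47.99 : 10.24 : 0.82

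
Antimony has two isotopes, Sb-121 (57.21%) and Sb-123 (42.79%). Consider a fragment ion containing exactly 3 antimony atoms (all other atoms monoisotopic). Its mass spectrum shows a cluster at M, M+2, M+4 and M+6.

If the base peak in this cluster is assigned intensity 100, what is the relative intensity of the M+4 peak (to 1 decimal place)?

74.8

Binomial terms of (0.5721 + 0.4279)^3: M 0.1872, M+2 0.4202, M+4 0.3143, M+6 0.0783 → M+2 is the base peak.
P(M+2) = C(3,1) × 0.5721^2 × 0.4279^1 = 3 × 0.32729841 × 0.4279 = 0.420153 (base)
P(M+4) = C(3,2) × 0.5721^1 × 0.4279^2 = 3 × 0.5721 × 0.18309841 = 0.314252
Relative intensity = 0.314252 / 0.420153 × 100 = 74.8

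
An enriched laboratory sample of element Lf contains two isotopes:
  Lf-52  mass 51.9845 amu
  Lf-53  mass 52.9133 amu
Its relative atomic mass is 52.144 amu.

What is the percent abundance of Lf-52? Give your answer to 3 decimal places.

82.827%

Let x be the fractional abundance of Lf-52; then Lf-53 has abundance 1 − x.
51.9845·x + 52.9133·(1 − x) = 52.144
(51.9845 − 52.9133)·x = 52.144 − 52.9133
x = -0.7693 / -0.9288 = 0.82827 → 82.827% Lf-52, 17.173% Lf-53.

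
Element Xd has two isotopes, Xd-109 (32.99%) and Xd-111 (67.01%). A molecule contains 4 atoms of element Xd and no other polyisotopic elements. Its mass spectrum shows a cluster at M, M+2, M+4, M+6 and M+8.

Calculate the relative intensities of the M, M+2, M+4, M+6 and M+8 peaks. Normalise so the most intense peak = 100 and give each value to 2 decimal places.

Expanding (0.3299 + 0.6701)^4:
P(M) = 0.3299^4 = 0.011845
P(M+2) = 4 × 0.3299^3 × 0.6701^1 = 0.096238
P(M+4) = 6 × 0.3299^2 × 0.6701^2 = 0.293221
P(M+6) = 4 × 0.3299^1 × 0.6701^3 = 0.397065
P(M+8) = 0.6701^4 = 0.201632
The M+6 peak is largest (0.397065); scaling to 100 gives 2.98 : 24.24 : 73.85 : 100.00 : 50.78.

2.98 : 24.24 : 73.85 : 100.00 : 50.78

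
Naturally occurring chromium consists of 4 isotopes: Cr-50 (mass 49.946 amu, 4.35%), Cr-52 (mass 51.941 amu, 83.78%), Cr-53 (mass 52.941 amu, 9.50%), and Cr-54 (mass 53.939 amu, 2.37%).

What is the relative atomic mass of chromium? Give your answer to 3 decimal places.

51.997 amu

Ar = Σ fᵢ·mᵢ = 0.0435 × 49.946 + 0.8378 × 51.941 + 0.0950 × 52.941 + 0.0237 × 53.939
= 2.1727 + 43.5162 + 5.0294 + 1.2784 = 51.9967 amu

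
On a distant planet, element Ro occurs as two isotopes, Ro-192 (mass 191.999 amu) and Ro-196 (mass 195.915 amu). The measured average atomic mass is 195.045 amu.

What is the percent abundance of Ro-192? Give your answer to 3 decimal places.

With x = fraction of Ro-192 (so Ro-196 is 1 − x):
191.999·x + 195.915·(1 − x) = 195.045
(191.999 − 195.915)·x = 195.045 − 195.915
x = -0.870 / -3.916 = 0.22217 → 22.217% Ro-192, 77.783% Ro-196.

22.217%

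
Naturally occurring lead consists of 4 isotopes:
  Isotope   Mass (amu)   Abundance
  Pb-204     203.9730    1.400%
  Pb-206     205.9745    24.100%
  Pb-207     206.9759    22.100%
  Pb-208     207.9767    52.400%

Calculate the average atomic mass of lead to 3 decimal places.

207.217 amu

Average mass = Σ (abundance × isotope mass) = 0.01400 × 203.9730 + 0.24100 × 205.9745 + 0.22100 × 206.9759 + 0.52400 × 207.9767
= 2.85562 + 49.63985 + 45.74167 + 108.97979 = 207.21693 amu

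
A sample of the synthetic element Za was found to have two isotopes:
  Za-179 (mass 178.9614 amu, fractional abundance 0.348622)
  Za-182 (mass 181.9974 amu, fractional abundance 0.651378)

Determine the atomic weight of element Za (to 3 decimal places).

180.939 amu

Ar = Σ fᵢ·mᵢ = 0.348622 × 178.9614 + 0.651378 × 181.9974
= 62.38988 + 118.54910 = 180.93898 amu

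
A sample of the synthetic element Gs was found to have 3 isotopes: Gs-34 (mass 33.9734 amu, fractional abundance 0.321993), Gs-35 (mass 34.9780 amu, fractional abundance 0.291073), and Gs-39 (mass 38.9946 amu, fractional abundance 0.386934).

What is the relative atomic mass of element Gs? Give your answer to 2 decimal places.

Weight each isotope mass by its fractional abundance: 0.321993 × 33.9734 + 0.291073 × 34.9780 + 0.386934 × 38.9946
= 10.93920 + 10.18115 + 15.08834 = 36.20869 amu

36.21 amu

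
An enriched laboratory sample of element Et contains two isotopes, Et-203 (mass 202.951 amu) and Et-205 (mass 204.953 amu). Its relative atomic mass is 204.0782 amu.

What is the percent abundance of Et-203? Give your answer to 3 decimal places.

43.696%

Let x be the fractional abundance of Et-203; then Et-205 has abundance 1 − x.
202.951·x + 204.953·(1 − x) = 204.0782
(202.951 − 204.953)·x = 204.0782 − 204.953
x = -0.8748 / -2.002 = 0.43696 → 43.696% Et-203, 56.304% Et-205.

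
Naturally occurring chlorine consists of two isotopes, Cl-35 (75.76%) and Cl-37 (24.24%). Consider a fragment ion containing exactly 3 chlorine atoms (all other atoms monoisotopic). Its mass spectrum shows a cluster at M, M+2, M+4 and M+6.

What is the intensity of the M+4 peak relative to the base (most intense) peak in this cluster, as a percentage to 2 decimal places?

30.71%

Binomial terms of (0.7576 + 0.2424)^3: M 0.4348, M+2 0.4174, M+4 0.1335, M+6 0.0142 → M is the base peak.
P(M) = C(3,0) × 0.7576^3 × 0.2424^0 = 1 × 0.4348304 × 1.0000 = 0.434830 (base)
P(M+4) = C(3,2) × 0.7576^1 × 0.2424^2 = 3 × 0.7576 × 0.05875776 = 0.133545
Relative intensity = 0.133545 / 0.434830 × 100 = 30.71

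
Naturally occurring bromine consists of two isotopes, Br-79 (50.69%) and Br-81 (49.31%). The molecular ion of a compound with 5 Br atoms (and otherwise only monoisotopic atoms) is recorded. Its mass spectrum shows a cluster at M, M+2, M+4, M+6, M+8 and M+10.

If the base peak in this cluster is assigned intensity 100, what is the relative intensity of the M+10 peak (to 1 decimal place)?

(0.5069 + 0.4931)^5 gives M 0.0335, M+2 0.1628, M+4 0.3167, M+6 0.3081, M+8 0.1498, M+10 0.0292; the largest is M+4.
P(M+4) = C(5,2) × 0.5069^3 × 0.4931^2 = 10 × 0.13024674 × 0.24314761 = 0.316692 (base)
P(M+10) = C(5,5) × 0.5069^0 × 0.4931^5 = 1 × 1.0000 × 0.02915245 = 0.029152
Relative intensity = 0.029152 / 0.316692 × 100 = 9.2

9.2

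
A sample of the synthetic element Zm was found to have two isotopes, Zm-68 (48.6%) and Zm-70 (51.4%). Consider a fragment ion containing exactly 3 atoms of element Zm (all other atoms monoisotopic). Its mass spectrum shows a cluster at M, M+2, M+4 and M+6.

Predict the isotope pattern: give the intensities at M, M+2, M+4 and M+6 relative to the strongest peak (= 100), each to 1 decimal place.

29.8 : 94.6 : 100.0 : 35.3

The 3 Zm atoms are independent, so intensities follow the terms of (0.486 + 0.514)^3.
P(M) = 0.486^3 = 0.114791
P(M+2) = 3 × 0.486^2 × 0.514^1 = 0.364214
P(M+4) = 3 × 0.486^1 × 0.514^2 = 0.385198
P(M+6) = 0.514^3 = 0.135797
The M+4 peak is largest (0.385198); scaling to 100 gives 29.8 : 94.6 : 100.0 : 35.3.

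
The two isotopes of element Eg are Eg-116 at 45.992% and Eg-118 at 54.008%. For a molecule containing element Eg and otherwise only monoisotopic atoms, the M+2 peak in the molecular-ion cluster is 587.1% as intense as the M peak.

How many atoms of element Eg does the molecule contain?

For n independent Eg atoms, I(M+2)/I(M) = n · (abundance Eg-118) / (abundance Eg-116) = n · 0.54008/0.45992.
n = 5.871 × 0.45992/0.54008 = 5.00 ≈ 5

5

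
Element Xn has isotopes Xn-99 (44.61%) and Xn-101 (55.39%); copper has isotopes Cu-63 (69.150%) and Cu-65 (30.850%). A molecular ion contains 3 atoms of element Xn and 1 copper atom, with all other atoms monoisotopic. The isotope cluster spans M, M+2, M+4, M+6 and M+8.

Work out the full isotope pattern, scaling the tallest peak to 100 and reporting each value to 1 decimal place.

15.9 : 66.3 : 100.0 : 63.3 : 13.6

Element Xn pattern (n=3): 0.08877622 : 0.33068696 : 0.41059741 : 0.16993941
Copper pattern (n=1): 0.6915 : 0.3085
Convolve the two distributions (both contribute in 2-u steps):
  M: 0.08877622×0.6915 = 0.061389
  M+2: 0.08877622×0.3085 + 0.33068696×0.6915 = 0.256057
  M+4: 0.33068696×0.3085 + 0.41059741×0.6915 = 0.385945
  M+6: 0.41059741×0.3085 + 0.16993941×0.6915 = 0.244182
  M+8: 0.16993941×0.3085 = 0.052426
Scale to base peak (0.385945) = 100: 15.9 : 66.3 : 100.0 : 63.3 : 13.6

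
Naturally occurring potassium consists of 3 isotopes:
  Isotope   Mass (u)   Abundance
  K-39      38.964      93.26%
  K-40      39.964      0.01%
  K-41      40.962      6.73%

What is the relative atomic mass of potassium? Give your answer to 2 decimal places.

Weight each isotope mass by its fractional abundance: 0.9326 × 38.964 + 0.0001 × 39.964 + 0.0673 × 40.962
= 36.3378 + 0.0040 + 2.7567 = 39.0985 u

39.10 u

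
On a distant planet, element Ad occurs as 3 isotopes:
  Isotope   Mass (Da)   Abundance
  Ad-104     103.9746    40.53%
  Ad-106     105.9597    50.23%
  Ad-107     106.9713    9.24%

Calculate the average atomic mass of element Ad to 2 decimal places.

105.25 Da

The abundance-weighted mean is 0.4053 × 103.9746 + 0.5023 × 105.9597 + 0.0924 × 106.9713
= 42.14091 + 53.22356 + 9.88415 = 105.24862 Da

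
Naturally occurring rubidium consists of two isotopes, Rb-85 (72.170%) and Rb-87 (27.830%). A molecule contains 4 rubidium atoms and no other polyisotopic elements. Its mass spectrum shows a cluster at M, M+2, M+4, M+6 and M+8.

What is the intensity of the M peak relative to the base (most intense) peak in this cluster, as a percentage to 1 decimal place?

64.8%

Binomial terms of (0.72170 + 0.27830)^4: M 0.2713, M+2 0.4184, M+4 0.2420, M+6 0.0622, M+8 0.0060 → M+2 is the base peak.
P(M+2) = C(4,1) × 0.72170^3 × 0.27830^1 = 4 × 0.37589809 × 0.2783 = 0.418450 (base)
P(M) = C(4,0) × 0.72170^4 × 0.27830^0 = 1 × 0.27128565 × 1.0000 = 0.271286
Relative intensity = 0.271286 / 0.418450 × 100 = 64.8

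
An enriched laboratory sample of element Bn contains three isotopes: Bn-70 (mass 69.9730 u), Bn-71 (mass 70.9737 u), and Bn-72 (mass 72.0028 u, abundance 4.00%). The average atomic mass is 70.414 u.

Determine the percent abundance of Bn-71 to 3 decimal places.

35.956%

Let x and y be the fractions of Bn-70 and Bn-71. Then x + y = 1 − 0.0400 = 0.9600 and 69.9730x + 70.9737y = 70.414 − 0.0400×72.0028 = 67.533888.
Substituting: 69.9730x + 70.9737(0.9600 − x) = 67.533888
(69.9730 − 70.9737)x = -0.600864  ⇒  x = 0.60044, y = 0.35956
Bn-70: 60.044%, Bn-71: 35.956%.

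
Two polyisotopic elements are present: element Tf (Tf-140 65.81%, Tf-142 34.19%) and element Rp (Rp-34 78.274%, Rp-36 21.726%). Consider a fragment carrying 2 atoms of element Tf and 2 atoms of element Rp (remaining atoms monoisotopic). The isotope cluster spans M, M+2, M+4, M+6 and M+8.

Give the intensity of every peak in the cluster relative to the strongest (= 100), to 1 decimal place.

Element Tf pattern (n=2): 0.43309561 : 0.45000878 : 0.11689561
Element Rp pattern (n=2): 0.61268191 : 0.34011618 : 0.04720191
Convolve the two distributions (both contribute in 2-u steps):
  M: 0.43309561×0.61268191 = 0.265350
  M+2: 0.43309561×0.34011618 + 0.45000878×0.61268191 = 0.423015
  M+4: 0.43309561×0.04720191 + 0.45000878×0.34011618 + 0.11689561×0.61268191 = 0.245118
  M+6: 0.45000878×0.04720191 + 0.11689561×0.34011618 = 0.060999
  M+8: 0.11689561×0.04720191 = 0.005518
Scale to base peak (0.423015) = 100: 62.7 : 100.0 : 57.9 : 14.4 : 1.3

62.7 : 100.0 : 57.9 : 14.4 : 1.3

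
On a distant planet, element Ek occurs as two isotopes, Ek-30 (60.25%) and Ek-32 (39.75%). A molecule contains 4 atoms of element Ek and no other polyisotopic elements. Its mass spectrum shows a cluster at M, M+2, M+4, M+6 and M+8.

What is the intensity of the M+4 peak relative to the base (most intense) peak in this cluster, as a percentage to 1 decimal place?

99.0%

(0.6025 + 0.3975)^4 gives M 0.1318, M+2 0.3478, M+4 0.3441, M+6 0.1514, M+8 0.0250; the largest is M+2.
P(M+2) = C(4,1) × 0.6025^3 × 0.3975^1 = 4 × 0.21871127 × 0.3975 = 0.347751 (base)
P(M+4) = C(4,2) × 0.6025^2 × 0.3975^2 = 6 × 0.36300625 × 0.15800625 = 0.344144
Relative intensity = 0.344144 / 0.347751 × 100 = 99.0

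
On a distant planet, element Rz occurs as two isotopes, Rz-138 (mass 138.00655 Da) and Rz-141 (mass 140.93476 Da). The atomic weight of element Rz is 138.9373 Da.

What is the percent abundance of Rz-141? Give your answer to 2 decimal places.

Writing the weighted mean with unknown fraction x of Rz-138:
138.00655·x + 140.93476·(1 − x) = 138.9373
(138.00655 − 140.93476)·x = 138.9373 − 140.93476
x = -1.99746 / -2.92821 = 0.68214 → 68.21% Rz-138, 31.79% Rz-141.

31.79%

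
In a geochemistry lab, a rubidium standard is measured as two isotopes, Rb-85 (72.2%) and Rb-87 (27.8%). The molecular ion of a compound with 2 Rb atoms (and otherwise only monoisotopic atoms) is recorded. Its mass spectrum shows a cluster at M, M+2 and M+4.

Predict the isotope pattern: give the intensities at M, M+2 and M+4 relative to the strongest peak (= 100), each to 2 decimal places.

The 2 Rb atoms are independent, so intensities follow the terms of (0.722 + 0.278)^2.
P(M) = 0.722^2 = 0.521284
P(M+2) = 2 × 0.722^1 × 0.278^1 = 0.401432
P(M+4) = 0.278^2 = 0.077284
The M peak is largest (0.521284); scaling to 100 gives 100.00 : 77.01 : 14.83.

100.00 : 77.01 : 14.83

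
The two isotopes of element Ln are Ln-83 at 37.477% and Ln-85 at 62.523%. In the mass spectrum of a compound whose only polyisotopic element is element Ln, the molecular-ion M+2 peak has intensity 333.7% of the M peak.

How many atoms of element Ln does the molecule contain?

2

The M+2/M ratio from n Ln atoms is n · q/p = n · 0.62523/0.37477.
n = 3.337 × 0.37477/0.62523 = 2.00 ≈ 2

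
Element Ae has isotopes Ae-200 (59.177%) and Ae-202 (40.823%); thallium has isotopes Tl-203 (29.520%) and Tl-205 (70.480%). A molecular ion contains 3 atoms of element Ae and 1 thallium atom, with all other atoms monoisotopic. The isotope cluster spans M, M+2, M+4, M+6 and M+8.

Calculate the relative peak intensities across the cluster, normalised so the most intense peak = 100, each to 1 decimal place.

Element Ae pattern (n=3): 0.20723296 : 0.42887631 : 0.29585849 : 0.06803224
Thallium pattern (n=1): 0.2952 : 0.7048
Convolve the two distributions (both contribute in 2-u steps):
  M: 0.20723296×0.2952 = 0.061175
  M+2: 0.20723296×0.7048 + 0.42887631×0.2952 = 0.272662
  M+4: 0.42887631×0.7048 + 0.29585849×0.2952 = 0.389609
  M+6: 0.29585849×0.7048 + 0.06803224×0.2952 = 0.228604
  M+8: 0.06803224×0.7048 = 0.047949
Scale to base peak (0.389609) = 100: 15.7 : 70.0 : 100.0 : 58.7 : 12.3

15.7 : 70.0 : 100.0 : 58.7 : 12.3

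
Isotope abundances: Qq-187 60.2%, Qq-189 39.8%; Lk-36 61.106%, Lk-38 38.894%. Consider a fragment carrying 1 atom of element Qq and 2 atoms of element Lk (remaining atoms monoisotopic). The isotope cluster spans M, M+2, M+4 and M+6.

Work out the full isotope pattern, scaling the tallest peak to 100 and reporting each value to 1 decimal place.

51.7 : 100.0 : 64.5 : 13.8

Element Qq pattern (n=1): 0.6020 : 0.3980
Element Lk pattern (n=2): 0.37339432 : 0.47533135 : 0.15127432
Convolve the two distributions (both contribute in 2-u steps):
  M: 0.6020×0.37339432 = 0.224783
  M+2: 0.6020×0.47533135 + 0.3980×0.37339432 = 0.434760
  M+4: 0.6020×0.15127432 + 0.3980×0.47533135 = 0.280249
  M+6: 0.3980×0.15127432 = 0.060207
Scale to base peak (0.434760) = 100: 51.7 : 100.0 : 64.5 : 13.8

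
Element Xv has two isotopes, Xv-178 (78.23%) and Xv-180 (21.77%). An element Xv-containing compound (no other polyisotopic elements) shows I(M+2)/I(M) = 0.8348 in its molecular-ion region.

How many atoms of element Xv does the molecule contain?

3

With n Xv atoms, P(M+2)/P(M) = C(n,1)·p^(n−1)q / p^n = n·q/p = n · 0.2177/0.7823.
n = 0.8348 × 0.7823/0.2177 = 3.00 ≈ 3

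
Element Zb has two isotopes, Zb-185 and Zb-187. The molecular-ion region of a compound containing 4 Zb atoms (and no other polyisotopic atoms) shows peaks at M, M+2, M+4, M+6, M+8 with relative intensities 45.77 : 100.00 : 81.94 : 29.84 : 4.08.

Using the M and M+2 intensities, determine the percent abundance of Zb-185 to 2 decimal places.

Write p for the Zb-185 fraction. I(M+2)/I(M) = [C(4,1)·p^3·(1−p)] / p^4 = 4·(1−p)/p = 100.00/45.77 = 2.1848
(1−p)/p = 2.1848/4 = 0.5462  ⇒  p = 1/(1 + 0.5462) = 0.6467
Zb-185: 64.67%, Zb-187: 35.33%.

64.67%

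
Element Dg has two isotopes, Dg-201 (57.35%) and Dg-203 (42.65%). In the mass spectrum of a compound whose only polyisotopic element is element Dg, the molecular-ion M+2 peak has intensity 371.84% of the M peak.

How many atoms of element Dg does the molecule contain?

With n Dg atoms, P(M+2)/P(M) = C(n,1)·p^(n−1)q / p^n = n·q/p = n · 0.4265/0.5735.
n = 3.7184 × 0.5735/0.4265 = 5.00 ≈ 5

5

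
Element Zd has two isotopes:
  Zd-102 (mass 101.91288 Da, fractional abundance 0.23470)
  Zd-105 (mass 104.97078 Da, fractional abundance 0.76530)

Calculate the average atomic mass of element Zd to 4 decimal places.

Average mass = Σ (abundance × isotope mass) = 0.23470 × 101.91288 + 0.76530 × 104.97078
= 23.918953 + 80.334138 = 104.253091 Da

104.2531 Da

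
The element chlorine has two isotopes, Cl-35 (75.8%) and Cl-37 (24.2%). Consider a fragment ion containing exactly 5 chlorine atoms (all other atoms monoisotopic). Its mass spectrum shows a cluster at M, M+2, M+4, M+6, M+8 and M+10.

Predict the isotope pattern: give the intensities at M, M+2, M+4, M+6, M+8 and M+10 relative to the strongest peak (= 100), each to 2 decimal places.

Expanding (0.758 + 0.242)^5:
P(M) = 0.758^5 = 0.250234
P(M+2) = 5 × 0.758^4 × 0.242^1 = 0.399450
P(M+4) = 10 × 0.758^3 × 0.242^2 = 0.255058
P(M+6) = 10 × 0.758^2 × 0.242^3 = 0.081430
P(M+8) = 5 × 0.758^1 × 0.242^4 = 0.012999
P(M+10) = 0.242^5 = 0.000830
The M+2 peak is largest (0.399450); scaling to 100 gives 62.64 : 100.00 : 63.85 : 20.39 : 3.25 : 0.21.

62.64 : 100.00 : 63.85 : 20.39 : 3.25 : 0.21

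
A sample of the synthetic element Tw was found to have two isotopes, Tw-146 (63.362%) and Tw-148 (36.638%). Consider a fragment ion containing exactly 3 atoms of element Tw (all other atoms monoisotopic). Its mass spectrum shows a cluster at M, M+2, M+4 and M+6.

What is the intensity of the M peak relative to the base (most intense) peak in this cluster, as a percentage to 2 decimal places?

Term probabilities: M 0.2544, M+2 0.4413, M+4 0.2552, M+6 0.0492. Base peak = M+2.
P(M+2) = C(3,1) × 0.63362^2 × 0.36638^1 = 3 × 0.4014743 × 0.36638 = 0.441276 (base)
P(M) = C(3,0) × 0.63362^3 × 0.36638^0 = 1 × 0.25438215 × 1.0000 = 0.254382
Relative intensity = 0.254382 / 0.441276 × 100 = 57.65

57.65%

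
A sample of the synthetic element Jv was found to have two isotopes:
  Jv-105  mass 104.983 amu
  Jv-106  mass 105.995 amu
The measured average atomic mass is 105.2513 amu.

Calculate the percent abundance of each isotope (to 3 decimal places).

Writing the weighted mean with unknown fraction x of Jv-105:
104.983·x + 105.995·(1 − x) = 105.2513
(104.983 − 105.995)·x = 105.2513 − 105.995
x = -0.7437 / -1.012 = 0.73488 → 73.488% Jv-105, 26.512% Jv-106.

Jv-105: 73.488%, Jv-106: 26.512%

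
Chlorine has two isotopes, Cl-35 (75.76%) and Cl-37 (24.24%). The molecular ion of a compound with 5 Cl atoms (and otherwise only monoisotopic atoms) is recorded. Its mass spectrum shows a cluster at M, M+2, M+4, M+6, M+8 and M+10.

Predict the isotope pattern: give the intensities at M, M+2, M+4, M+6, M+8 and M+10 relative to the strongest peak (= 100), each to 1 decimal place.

The 5 Cl atoms are independent, so intensities follow the terms of (0.7576 + 0.2424)^5.
P(M) = 0.7576^5 = 0.249574
P(M+2) = 5 × 0.7576^4 × 0.2424^1 = 0.399266
P(M+4) = 10 × 0.7576^3 × 0.2424^2 = 0.255497
P(M+6) = 10 × 0.7576^2 × 0.2424^3 = 0.081748
P(M+8) = 5 × 0.7576^1 × 0.2424^4 = 0.013078
P(M+10) = 0.2424^5 = 0.000837
The M+2 peak is largest (0.399266); scaling to 100 gives 62.5 : 100.0 : 64.0 : 20.5 : 3.3 : 0.2.

62.5 : 100.0 : 64.0 : 20.5 : 3.3 : 0.2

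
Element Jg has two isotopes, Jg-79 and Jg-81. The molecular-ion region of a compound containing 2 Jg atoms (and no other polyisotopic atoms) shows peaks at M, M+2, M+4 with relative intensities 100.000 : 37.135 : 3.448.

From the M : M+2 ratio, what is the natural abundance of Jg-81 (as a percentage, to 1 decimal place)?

15.7%

Write p for the Jg-79 fraction. I(M+2)/I(M) = [C(2,1)·p^1·(1−p)] / p^2 = 2·(1−p)/p = 37.135/100.000 = 0.3713
(1−p)/p = 0.3713/2 = 0.1857  ⇒  p = 1/(1 + 0.1857) = 0.8434
Jg-79: 84.3%, Jg-81: 15.7%.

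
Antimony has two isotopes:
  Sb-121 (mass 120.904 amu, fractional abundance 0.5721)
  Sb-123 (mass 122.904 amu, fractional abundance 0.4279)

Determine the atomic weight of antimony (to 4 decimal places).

Average mass = Σ (abundance × isotope mass) = 0.5721 × 120.904 + 0.4279 × 122.904
= 69.16918 + 52.59062 = 121.75980 amu

121.7598 amu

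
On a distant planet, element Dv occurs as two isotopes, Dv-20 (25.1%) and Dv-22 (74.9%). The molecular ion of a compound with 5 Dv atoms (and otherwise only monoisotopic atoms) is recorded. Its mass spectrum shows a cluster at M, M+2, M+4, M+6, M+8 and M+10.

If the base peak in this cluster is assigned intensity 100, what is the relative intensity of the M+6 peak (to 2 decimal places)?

67.02

Binomial terms of (0.251 + 0.749)^5: M 0.0010, M+2 0.0149, M+4 0.0887, M+6 0.2647, M+8 0.3950, M+10 0.2357 → M+8 is the base peak.
P(M+8) = C(5,4) × 0.251^1 × 0.749^4 = 5 × 0.2510 × 0.31472212 = 0.394976 (base)
P(M+6) = C(5,3) × 0.251^2 × 0.749^3 = 10 × 0.063001 × 0.42018975 = 0.264724
Relative intensity = 0.264724 / 0.394976 × 100 = 67.02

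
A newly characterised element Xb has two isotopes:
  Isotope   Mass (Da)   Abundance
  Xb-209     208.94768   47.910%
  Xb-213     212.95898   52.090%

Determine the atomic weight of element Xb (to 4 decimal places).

211.0372 Da

Weight each isotope mass by its fractional abundance: 0.47910 × 208.94768 + 0.52090 × 212.95898
= 100.106833 + 110.930333 = 211.037166 Da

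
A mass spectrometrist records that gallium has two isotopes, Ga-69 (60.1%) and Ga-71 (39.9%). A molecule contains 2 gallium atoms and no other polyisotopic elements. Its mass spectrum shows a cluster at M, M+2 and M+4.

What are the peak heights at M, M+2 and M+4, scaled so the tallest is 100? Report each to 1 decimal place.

75.3 : 100.0 : 33.2

The 2 Ga atoms are independent, so intensities follow the terms of (0.601 + 0.399)^2.
P(M) = 0.601^2 = 0.361201
P(M+2) = 2 × 0.601^1 × 0.399^1 = 0.479598
P(M+4) = 0.399^2 = 0.159201
The M+2 peak is largest (0.479598); scaling to 100 gives 75.3 : 100.0 : 33.2.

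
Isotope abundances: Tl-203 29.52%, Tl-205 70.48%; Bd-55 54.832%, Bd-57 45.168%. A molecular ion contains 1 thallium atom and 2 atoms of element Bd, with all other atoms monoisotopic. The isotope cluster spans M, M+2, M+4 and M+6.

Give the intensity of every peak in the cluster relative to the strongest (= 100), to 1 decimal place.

21.7 : 87.5 : 100.0 : 35.1

Thallium pattern (n=1): 0.2952 : 0.7048
Element Bd pattern (n=2): 0.30065482 : 0.49533036 : 0.20401482
Convolve the two distributions (both contribute in 2-u steps):
  M: 0.2952×0.30065482 = 0.088753
  M+2: 0.2952×0.49533036 + 0.7048×0.30065482 = 0.358123
  M+4: 0.2952×0.20401482 + 0.7048×0.49533036 = 0.409334
  M+6: 0.7048×0.20401482 = 0.143790
Scale to base peak (0.409334) = 100: 21.7 : 87.5 : 100.0 : 35.1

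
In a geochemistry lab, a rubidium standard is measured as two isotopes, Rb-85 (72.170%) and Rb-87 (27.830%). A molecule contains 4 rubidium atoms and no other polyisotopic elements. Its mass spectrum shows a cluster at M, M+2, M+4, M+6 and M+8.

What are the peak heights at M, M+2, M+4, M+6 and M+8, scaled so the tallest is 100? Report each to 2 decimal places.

64.83 : 100.00 : 57.84 : 14.87 : 1.43

Each Rb atom is independently Rb-85 (p = 0.72170) or Rb-87 (q = 0.27830); the cluster is the binomial expansion (p + q)^4.
P(M) = 0.72170^4 = 0.271286
P(M+2) = 4 × 0.72170^3 × 0.27830^1 = 0.418450
P(M+4) = 6 × 0.72170^2 × 0.27830^2 = 0.242042
P(M+6) = 4 × 0.72170^1 × 0.27830^3 = 0.062224
P(M+8) = 0.27830^4 = 0.005999
The M+2 peak is largest (0.418450); scaling to 100 gives 64.83 : 100.00 : 57.84 : 14.87 : 1.43.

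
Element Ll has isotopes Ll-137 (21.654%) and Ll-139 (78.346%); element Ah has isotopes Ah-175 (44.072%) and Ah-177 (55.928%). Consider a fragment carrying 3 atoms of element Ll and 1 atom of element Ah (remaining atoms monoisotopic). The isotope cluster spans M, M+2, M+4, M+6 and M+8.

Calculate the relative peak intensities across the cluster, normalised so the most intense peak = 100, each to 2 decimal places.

Element Ll pattern (n=3): 0.01015347 : 0.11020831 : 0.39874297 : 0.48089525
Element Ah pattern (n=1): 0.44072 : 0.55928
Convolve the two distributions (both contribute in 2-u steps):
  M: 0.01015347×0.44072 = 0.004475
  M+2: 0.01015347×0.55928 + 0.11020831×0.44072 = 0.054250
  M+4: 0.11020831×0.55928 + 0.39874297×0.44072 = 0.237371
  M+6: 0.39874297×0.55928 + 0.48089525×0.44072 = 0.434949
  M+8: 0.48089525×0.55928 = 0.268955
Scale to base peak (0.434949) = 100: 1.03 : 12.47 : 54.57 : 100.00 : 61.84

1.03 : 12.47 : 54.57 : 100.00 : 61.84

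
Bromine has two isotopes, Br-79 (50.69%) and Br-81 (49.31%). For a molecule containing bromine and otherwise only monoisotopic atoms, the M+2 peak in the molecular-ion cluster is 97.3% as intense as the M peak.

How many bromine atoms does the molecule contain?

1

For n independent Br atoms, I(M+2)/I(M) = n · (abundance Br-81) / (abundance Br-79) = n · 0.4931/0.5069.
n = 0.973 × 0.5069/0.4931 = 1.00 ≈ 1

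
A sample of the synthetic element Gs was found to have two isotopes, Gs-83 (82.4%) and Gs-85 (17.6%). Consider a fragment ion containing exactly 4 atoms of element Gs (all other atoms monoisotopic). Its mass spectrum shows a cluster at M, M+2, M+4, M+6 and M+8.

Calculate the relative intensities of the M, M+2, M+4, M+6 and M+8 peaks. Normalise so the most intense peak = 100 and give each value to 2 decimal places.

Each Gs atom is independently Gs-83 (p = 0.824) or Gs-85 (q = 0.176); the cluster is the binomial expansion (p + q)^4.
P(M) = 0.824^4 = 0.461008
P(M+2) = 4 × 0.824^3 × 0.176^1 = 0.393871
P(M+4) = 6 × 0.824^2 × 0.176^2 = 0.126192
P(M+6) = 4 × 0.824^1 × 0.176^3 = 0.017969
P(M+8) = 0.176^4 = 0.000960
The M peak is largest (0.461008); scaling to 100 gives 100.00 : 85.44 : 27.37 : 3.90 : 0.21.

100.00 : 85.44 : 27.37 : 3.90 : 0.21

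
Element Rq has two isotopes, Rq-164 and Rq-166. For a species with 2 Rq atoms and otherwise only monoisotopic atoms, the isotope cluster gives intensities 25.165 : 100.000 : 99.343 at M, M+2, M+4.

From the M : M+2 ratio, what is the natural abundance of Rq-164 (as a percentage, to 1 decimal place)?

33.5%

Let p = fractional abundance of Rq-164. I(M+2)/I(M) = [C(2,1)·p^1·(1−p)] / p^2 = 2·(1−p)/p = 100.000/25.165 = 3.9738
(1−p)/p = 3.9738/2 = 1.9869  ⇒  p = 1/(1 + 1.9869) = 0.3348
Rq-164: 33.5%, Rq-166: 66.5%.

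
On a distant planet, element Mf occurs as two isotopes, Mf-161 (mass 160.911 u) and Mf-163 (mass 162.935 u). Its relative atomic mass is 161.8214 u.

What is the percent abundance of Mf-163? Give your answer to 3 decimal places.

44.980%

Writing the weighted mean with unknown fraction x of Mf-161:
160.911·x + 162.935·(1 − x) = 161.8214
(160.911 − 162.935)·x = 161.8214 − 162.935
x = -1.1136 / -2.024 = 0.55020 → 55.020% Mf-161, 44.980% Mf-163.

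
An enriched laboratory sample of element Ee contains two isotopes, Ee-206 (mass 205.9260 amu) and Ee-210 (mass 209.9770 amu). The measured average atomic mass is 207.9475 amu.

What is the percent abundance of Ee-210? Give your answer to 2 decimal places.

Writing the weighted mean with unknown fraction x of Ee-206:
205.9260·x + 209.9770·(1 − x) = 207.9475
(205.9260 − 209.9770)·x = 207.9475 − 209.9770
x = -2.0295 / -4.0510 = 0.50099 → 50.10% Ee-206, 49.90% Ee-210.

49.90%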